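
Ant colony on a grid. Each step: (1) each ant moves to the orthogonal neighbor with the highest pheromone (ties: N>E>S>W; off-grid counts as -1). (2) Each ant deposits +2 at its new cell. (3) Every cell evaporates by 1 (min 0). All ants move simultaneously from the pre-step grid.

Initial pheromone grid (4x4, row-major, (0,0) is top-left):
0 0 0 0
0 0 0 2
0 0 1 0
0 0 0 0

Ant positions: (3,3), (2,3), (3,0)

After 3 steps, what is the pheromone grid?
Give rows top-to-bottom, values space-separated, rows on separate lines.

After step 1: ants at (2,3),(1,3),(2,0)
  0 0 0 0
  0 0 0 3
  1 0 0 1
  0 0 0 0
After step 2: ants at (1,3),(2,3),(1,0)
  0 0 0 0
  1 0 0 4
  0 0 0 2
  0 0 0 0
After step 3: ants at (2,3),(1,3),(0,0)
  1 0 0 0
  0 0 0 5
  0 0 0 3
  0 0 0 0

1 0 0 0
0 0 0 5
0 0 0 3
0 0 0 0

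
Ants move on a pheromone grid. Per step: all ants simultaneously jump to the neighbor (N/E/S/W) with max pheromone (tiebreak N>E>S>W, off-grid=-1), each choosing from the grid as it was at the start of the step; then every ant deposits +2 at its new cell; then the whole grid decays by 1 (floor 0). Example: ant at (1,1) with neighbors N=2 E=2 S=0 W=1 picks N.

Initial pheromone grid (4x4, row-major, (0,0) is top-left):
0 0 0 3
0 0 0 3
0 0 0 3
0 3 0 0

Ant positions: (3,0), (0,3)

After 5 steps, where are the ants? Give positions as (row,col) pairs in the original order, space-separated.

Step 1: ant0:(3,0)->E->(3,1) | ant1:(0,3)->S->(1,3)
  grid max=4 at (1,3)
Step 2: ant0:(3,1)->N->(2,1) | ant1:(1,3)->N->(0,3)
  grid max=3 at (0,3)
Step 3: ant0:(2,1)->S->(3,1) | ant1:(0,3)->S->(1,3)
  grid max=4 at (1,3)
Step 4: ant0:(3,1)->N->(2,1) | ant1:(1,3)->N->(0,3)
  grid max=3 at (0,3)
Step 5: ant0:(2,1)->S->(3,1) | ant1:(0,3)->S->(1,3)
  grid max=4 at (1,3)

(3,1) (1,3)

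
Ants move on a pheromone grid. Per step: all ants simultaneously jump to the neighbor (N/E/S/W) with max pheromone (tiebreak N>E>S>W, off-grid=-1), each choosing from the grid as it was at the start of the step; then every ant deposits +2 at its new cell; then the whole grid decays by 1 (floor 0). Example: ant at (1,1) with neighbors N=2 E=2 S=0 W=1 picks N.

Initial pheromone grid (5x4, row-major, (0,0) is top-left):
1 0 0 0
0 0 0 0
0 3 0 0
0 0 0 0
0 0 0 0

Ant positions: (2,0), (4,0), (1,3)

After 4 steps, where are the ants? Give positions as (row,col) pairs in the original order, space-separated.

Step 1: ant0:(2,0)->E->(2,1) | ant1:(4,0)->N->(3,0) | ant2:(1,3)->N->(0,3)
  grid max=4 at (2,1)
Step 2: ant0:(2,1)->N->(1,1) | ant1:(3,0)->N->(2,0) | ant2:(0,3)->S->(1,3)
  grid max=3 at (2,1)
Step 3: ant0:(1,1)->S->(2,1) | ant1:(2,0)->E->(2,1) | ant2:(1,3)->N->(0,3)
  grid max=6 at (2,1)
Step 4: ant0:(2,1)->N->(1,1) | ant1:(2,1)->N->(1,1) | ant2:(0,3)->S->(1,3)
  grid max=5 at (2,1)

(1,1) (1,1) (1,3)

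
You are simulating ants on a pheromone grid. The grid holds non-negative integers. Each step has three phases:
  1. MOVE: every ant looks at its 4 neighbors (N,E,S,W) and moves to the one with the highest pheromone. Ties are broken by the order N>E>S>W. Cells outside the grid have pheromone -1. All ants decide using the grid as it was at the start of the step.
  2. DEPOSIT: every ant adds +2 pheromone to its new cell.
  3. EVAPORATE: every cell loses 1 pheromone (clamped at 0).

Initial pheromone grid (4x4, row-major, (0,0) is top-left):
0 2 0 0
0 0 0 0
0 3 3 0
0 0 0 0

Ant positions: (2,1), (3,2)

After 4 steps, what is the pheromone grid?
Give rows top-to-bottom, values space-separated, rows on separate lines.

After step 1: ants at (2,2),(2,2)
  0 1 0 0
  0 0 0 0
  0 2 6 0
  0 0 0 0
After step 2: ants at (2,1),(2,1)
  0 0 0 0
  0 0 0 0
  0 5 5 0
  0 0 0 0
After step 3: ants at (2,2),(2,2)
  0 0 0 0
  0 0 0 0
  0 4 8 0
  0 0 0 0
After step 4: ants at (2,1),(2,1)
  0 0 0 0
  0 0 0 0
  0 7 7 0
  0 0 0 0

0 0 0 0
0 0 0 0
0 7 7 0
0 0 0 0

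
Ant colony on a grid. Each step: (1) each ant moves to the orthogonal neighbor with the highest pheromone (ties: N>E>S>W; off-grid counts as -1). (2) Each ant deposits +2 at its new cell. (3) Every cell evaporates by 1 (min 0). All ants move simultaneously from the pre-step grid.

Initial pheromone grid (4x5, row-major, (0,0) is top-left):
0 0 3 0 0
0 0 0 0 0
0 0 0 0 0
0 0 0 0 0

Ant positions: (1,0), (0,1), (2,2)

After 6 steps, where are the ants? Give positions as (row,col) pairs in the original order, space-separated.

Step 1: ant0:(1,0)->N->(0,0) | ant1:(0,1)->E->(0,2) | ant2:(2,2)->N->(1,2)
  grid max=4 at (0,2)
Step 2: ant0:(0,0)->E->(0,1) | ant1:(0,2)->S->(1,2) | ant2:(1,2)->N->(0,2)
  grid max=5 at (0,2)
Step 3: ant0:(0,1)->E->(0,2) | ant1:(1,2)->N->(0,2) | ant2:(0,2)->S->(1,2)
  grid max=8 at (0,2)
Step 4: ant0:(0,2)->S->(1,2) | ant1:(0,2)->S->(1,2) | ant2:(1,2)->N->(0,2)
  grid max=9 at (0,2)
Step 5: ant0:(1,2)->N->(0,2) | ant1:(1,2)->N->(0,2) | ant2:(0,2)->S->(1,2)
  grid max=12 at (0,2)
Step 6: ant0:(0,2)->S->(1,2) | ant1:(0,2)->S->(1,2) | ant2:(1,2)->N->(0,2)
  grid max=13 at (0,2)

(1,2) (1,2) (0,2)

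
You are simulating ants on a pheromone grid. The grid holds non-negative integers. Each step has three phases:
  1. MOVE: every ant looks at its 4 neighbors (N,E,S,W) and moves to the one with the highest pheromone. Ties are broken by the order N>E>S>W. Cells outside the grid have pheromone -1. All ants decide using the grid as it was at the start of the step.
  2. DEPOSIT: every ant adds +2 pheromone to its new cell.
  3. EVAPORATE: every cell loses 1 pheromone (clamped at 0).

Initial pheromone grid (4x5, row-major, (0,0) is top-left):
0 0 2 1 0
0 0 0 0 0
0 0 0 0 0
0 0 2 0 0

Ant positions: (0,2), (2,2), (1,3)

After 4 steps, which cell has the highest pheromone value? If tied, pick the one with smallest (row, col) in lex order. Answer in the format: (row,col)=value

Answer: (0,2)=6

Derivation:
Step 1: ant0:(0,2)->E->(0,3) | ant1:(2,2)->S->(3,2) | ant2:(1,3)->N->(0,3)
  grid max=4 at (0,3)
Step 2: ant0:(0,3)->W->(0,2) | ant1:(3,2)->N->(2,2) | ant2:(0,3)->W->(0,2)
  grid max=4 at (0,2)
Step 3: ant0:(0,2)->E->(0,3) | ant1:(2,2)->S->(3,2) | ant2:(0,2)->E->(0,3)
  grid max=6 at (0,3)
Step 4: ant0:(0,3)->W->(0,2) | ant1:(3,2)->N->(2,2) | ant2:(0,3)->W->(0,2)
  grid max=6 at (0,2)
Final grid:
  0 0 6 5 0
  0 0 0 0 0
  0 0 1 0 0
  0 0 2 0 0
Max pheromone 6 at (0,2)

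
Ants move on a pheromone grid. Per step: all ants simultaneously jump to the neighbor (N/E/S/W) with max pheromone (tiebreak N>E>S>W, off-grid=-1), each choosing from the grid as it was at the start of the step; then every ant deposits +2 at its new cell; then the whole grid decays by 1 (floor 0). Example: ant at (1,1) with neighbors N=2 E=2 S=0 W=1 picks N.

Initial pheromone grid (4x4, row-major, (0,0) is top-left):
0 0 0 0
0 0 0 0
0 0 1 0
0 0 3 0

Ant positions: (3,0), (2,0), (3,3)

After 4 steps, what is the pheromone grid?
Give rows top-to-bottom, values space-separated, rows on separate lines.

After step 1: ants at (2,0),(1,0),(3,2)
  0 0 0 0
  1 0 0 0
  1 0 0 0
  0 0 4 0
After step 2: ants at (1,0),(2,0),(2,2)
  0 0 0 0
  2 0 0 0
  2 0 1 0
  0 0 3 0
After step 3: ants at (2,0),(1,0),(3,2)
  0 0 0 0
  3 0 0 0
  3 0 0 0
  0 0 4 0
After step 4: ants at (1,0),(2,0),(2,2)
  0 0 0 0
  4 0 0 0
  4 0 1 0
  0 0 3 0

0 0 0 0
4 0 0 0
4 0 1 0
0 0 3 0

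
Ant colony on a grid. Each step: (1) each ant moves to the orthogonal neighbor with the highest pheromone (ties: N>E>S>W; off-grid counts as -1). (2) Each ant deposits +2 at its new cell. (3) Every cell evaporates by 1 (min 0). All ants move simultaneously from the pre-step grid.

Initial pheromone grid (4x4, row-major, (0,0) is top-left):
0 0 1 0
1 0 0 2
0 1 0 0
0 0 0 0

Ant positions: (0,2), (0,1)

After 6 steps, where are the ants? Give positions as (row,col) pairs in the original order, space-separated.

Step 1: ant0:(0,2)->E->(0,3) | ant1:(0,1)->E->(0,2)
  grid max=2 at (0,2)
Step 2: ant0:(0,3)->W->(0,2) | ant1:(0,2)->E->(0,3)
  grid max=3 at (0,2)
Step 3: ant0:(0,2)->E->(0,3) | ant1:(0,3)->W->(0,2)
  grid max=4 at (0,2)
Step 4: ant0:(0,3)->W->(0,2) | ant1:(0,2)->E->(0,3)
  grid max=5 at (0,2)
Step 5: ant0:(0,2)->E->(0,3) | ant1:(0,3)->W->(0,2)
  grid max=6 at (0,2)
Step 6: ant0:(0,3)->W->(0,2) | ant1:(0,2)->E->(0,3)
  grid max=7 at (0,2)

(0,2) (0,3)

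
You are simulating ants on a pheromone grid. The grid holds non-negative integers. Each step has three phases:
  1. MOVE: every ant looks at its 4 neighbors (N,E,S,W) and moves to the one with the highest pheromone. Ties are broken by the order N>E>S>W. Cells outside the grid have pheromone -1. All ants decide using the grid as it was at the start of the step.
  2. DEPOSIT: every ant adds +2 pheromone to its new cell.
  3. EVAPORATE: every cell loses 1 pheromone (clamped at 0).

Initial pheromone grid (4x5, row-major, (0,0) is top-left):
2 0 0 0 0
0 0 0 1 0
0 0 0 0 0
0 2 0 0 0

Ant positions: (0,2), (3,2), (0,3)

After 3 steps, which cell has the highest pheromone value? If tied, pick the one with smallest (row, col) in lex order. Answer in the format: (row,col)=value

Step 1: ant0:(0,2)->E->(0,3) | ant1:(3,2)->W->(3,1) | ant2:(0,3)->S->(1,3)
  grid max=3 at (3,1)
Step 2: ant0:(0,3)->S->(1,3) | ant1:(3,1)->N->(2,1) | ant2:(1,3)->N->(0,3)
  grid max=3 at (1,3)
Step 3: ant0:(1,3)->N->(0,3) | ant1:(2,1)->S->(3,1) | ant2:(0,3)->S->(1,3)
  grid max=4 at (1,3)
Final grid:
  0 0 0 3 0
  0 0 0 4 0
  0 0 0 0 0
  0 3 0 0 0
Max pheromone 4 at (1,3)

Answer: (1,3)=4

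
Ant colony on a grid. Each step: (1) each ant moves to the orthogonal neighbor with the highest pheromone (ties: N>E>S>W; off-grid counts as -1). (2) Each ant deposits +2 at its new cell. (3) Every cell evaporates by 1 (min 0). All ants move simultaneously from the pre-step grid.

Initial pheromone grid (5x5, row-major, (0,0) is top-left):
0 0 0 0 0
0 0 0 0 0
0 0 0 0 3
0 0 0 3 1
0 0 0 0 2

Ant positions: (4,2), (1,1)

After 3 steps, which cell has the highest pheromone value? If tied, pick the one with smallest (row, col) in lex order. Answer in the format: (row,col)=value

Step 1: ant0:(4,2)->N->(3,2) | ant1:(1,1)->N->(0,1)
  grid max=2 at (2,4)
Step 2: ant0:(3,2)->E->(3,3) | ant1:(0,1)->E->(0,2)
  grid max=3 at (3,3)
Step 3: ant0:(3,3)->N->(2,3) | ant1:(0,2)->E->(0,3)
  grid max=2 at (3,3)
Final grid:
  0 0 0 1 0
  0 0 0 0 0
  0 0 0 1 0
  0 0 0 2 0
  0 0 0 0 0
Max pheromone 2 at (3,3)

Answer: (3,3)=2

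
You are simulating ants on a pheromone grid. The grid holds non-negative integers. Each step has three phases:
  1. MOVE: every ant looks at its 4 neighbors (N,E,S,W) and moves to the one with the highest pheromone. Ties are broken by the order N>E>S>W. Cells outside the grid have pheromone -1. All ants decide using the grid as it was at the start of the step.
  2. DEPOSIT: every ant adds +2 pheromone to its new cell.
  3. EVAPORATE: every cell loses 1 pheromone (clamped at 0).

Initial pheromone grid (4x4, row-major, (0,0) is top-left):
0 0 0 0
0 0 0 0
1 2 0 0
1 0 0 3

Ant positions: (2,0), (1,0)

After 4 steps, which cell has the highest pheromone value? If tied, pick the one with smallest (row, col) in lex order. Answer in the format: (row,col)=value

Answer: (2,1)=6

Derivation:
Step 1: ant0:(2,0)->E->(2,1) | ant1:(1,0)->S->(2,0)
  grid max=3 at (2,1)
Step 2: ant0:(2,1)->W->(2,0) | ant1:(2,0)->E->(2,1)
  grid max=4 at (2,1)
Step 3: ant0:(2,0)->E->(2,1) | ant1:(2,1)->W->(2,0)
  grid max=5 at (2,1)
Step 4: ant0:(2,1)->W->(2,0) | ant1:(2,0)->E->(2,1)
  grid max=6 at (2,1)
Final grid:
  0 0 0 0
  0 0 0 0
  5 6 0 0
  0 0 0 0
Max pheromone 6 at (2,1)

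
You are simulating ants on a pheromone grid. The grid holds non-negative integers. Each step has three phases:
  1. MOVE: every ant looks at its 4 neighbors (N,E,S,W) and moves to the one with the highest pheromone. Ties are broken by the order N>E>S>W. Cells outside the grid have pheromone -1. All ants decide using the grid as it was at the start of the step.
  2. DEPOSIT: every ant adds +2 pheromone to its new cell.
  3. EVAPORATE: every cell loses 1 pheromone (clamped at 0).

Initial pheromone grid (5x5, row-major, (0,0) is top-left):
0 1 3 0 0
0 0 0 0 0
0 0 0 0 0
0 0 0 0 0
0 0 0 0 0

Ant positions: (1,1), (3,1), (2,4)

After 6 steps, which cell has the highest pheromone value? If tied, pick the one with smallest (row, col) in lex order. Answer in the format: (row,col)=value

Step 1: ant0:(1,1)->N->(0,1) | ant1:(3,1)->N->(2,1) | ant2:(2,4)->N->(1,4)
  grid max=2 at (0,1)
Step 2: ant0:(0,1)->E->(0,2) | ant1:(2,1)->N->(1,1) | ant2:(1,4)->N->(0,4)
  grid max=3 at (0,2)
Step 3: ant0:(0,2)->W->(0,1) | ant1:(1,1)->N->(0,1) | ant2:(0,4)->S->(1,4)
  grid max=4 at (0,1)
Step 4: ant0:(0,1)->E->(0,2) | ant1:(0,1)->E->(0,2) | ant2:(1,4)->N->(0,4)
  grid max=5 at (0,2)
Step 5: ant0:(0,2)->W->(0,1) | ant1:(0,2)->W->(0,1) | ant2:(0,4)->S->(1,4)
  grid max=6 at (0,1)
Step 6: ant0:(0,1)->E->(0,2) | ant1:(0,1)->E->(0,2) | ant2:(1,4)->N->(0,4)
  grid max=7 at (0,2)
Final grid:
  0 5 7 0 1
  0 0 0 0 0
  0 0 0 0 0
  0 0 0 0 0
  0 0 0 0 0
Max pheromone 7 at (0,2)

Answer: (0,2)=7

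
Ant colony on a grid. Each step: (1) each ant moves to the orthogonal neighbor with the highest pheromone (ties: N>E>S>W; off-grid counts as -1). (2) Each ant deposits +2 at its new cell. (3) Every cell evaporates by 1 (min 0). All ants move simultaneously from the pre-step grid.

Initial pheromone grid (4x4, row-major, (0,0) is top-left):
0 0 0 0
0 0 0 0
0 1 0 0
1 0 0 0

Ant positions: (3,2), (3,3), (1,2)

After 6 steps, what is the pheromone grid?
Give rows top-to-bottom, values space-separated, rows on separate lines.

After step 1: ants at (2,2),(2,3),(0,2)
  0 0 1 0
  0 0 0 0
  0 0 1 1
  0 0 0 0
After step 2: ants at (2,3),(2,2),(0,3)
  0 0 0 1
  0 0 0 0
  0 0 2 2
  0 0 0 0
After step 3: ants at (2,2),(2,3),(1,3)
  0 0 0 0
  0 0 0 1
  0 0 3 3
  0 0 0 0
After step 4: ants at (2,3),(2,2),(2,3)
  0 0 0 0
  0 0 0 0
  0 0 4 6
  0 0 0 0
After step 5: ants at (2,2),(2,3),(2,2)
  0 0 0 0
  0 0 0 0
  0 0 7 7
  0 0 0 0
After step 6: ants at (2,3),(2,2),(2,3)
  0 0 0 0
  0 0 0 0
  0 0 8 10
  0 0 0 0

0 0 0 0
0 0 0 0
0 0 8 10
0 0 0 0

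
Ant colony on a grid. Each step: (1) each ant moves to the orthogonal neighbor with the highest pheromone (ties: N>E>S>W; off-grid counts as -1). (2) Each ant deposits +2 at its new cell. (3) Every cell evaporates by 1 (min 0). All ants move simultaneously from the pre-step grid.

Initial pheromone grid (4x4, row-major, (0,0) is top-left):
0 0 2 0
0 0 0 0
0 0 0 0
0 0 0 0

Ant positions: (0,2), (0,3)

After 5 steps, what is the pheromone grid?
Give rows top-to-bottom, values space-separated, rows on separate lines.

After step 1: ants at (0,3),(0,2)
  0 0 3 1
  0 0 0 0
  0 0 0 0
  0 0 0 0
After step 2: ants at (0,2),(0,3)
  0 0 4 2
  0 0 0 0
  0 0 0 0
  0 0 0 0
After step 3: ants at (0,3),(0,2)
  0 0 5 3
  0 0 0 0
  0 0 0 0
  0 0 0 0
After step 4: ants at (0,2),(0,3)
  0 0 6 4
  0 0 0 0
  0 0 0 0
  0 0 0 0
After step 5: ants at (0,3),(0,2)
  0 0 7 5
  0 0 0 0
  0 0 0 0
  0 0 0 0

0 0 7 5
0 0 0 0
0 0 0 0
0 0 0 0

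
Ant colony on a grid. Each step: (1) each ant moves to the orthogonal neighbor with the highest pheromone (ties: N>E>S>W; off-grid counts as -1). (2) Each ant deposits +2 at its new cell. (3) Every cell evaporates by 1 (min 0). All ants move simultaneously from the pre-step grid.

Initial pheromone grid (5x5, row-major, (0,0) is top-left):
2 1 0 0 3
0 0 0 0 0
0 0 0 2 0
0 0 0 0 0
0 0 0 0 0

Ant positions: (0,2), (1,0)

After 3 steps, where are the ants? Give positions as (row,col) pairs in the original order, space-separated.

Step 1: ant0:(0,2)->W->(0,1) | ant1:(1,0)->N->(0,0)
  grid max=3 at (0,0)
Step 2: ant0:(0,1)->W->(0,0) | ant1:(0,0)->E->(0,1)
  grid max=4 at (0,0)
Step 3: ant0:(0,0)->E->(0,1) | ant1:(0,1)->W->(0,0)
  grid max=5 at (0,0)

(0,1) (0,0)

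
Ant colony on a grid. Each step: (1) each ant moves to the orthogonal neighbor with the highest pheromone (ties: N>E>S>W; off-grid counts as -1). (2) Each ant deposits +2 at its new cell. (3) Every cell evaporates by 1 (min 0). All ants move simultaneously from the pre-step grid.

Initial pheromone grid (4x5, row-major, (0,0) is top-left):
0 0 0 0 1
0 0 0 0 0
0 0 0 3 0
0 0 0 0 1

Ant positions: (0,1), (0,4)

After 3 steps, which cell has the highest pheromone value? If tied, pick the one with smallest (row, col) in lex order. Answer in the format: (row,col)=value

Step 1: ant0:(0,1)->E->(0,2) | ant1:(0,4)->S->(1,4)
  grid max=2 at (2,3)
Step 2: ant0:(0,2)->E->(0,3) | ant1:(1,4)->N->(0,4)
  grid max=1 at (0,3)
Step 3: ant0:(0,3)->E->(0,4) | ant1:(0,4)->W->(0,3)
  grid max=2 at (0,3)
Final grid:
  0 0 0 2 2
  0 0 0 0 0
  0 0 0 0 0
  0 0 0 0 0
Max pheromone 2 at (0,3)

Answer: (0,3)=2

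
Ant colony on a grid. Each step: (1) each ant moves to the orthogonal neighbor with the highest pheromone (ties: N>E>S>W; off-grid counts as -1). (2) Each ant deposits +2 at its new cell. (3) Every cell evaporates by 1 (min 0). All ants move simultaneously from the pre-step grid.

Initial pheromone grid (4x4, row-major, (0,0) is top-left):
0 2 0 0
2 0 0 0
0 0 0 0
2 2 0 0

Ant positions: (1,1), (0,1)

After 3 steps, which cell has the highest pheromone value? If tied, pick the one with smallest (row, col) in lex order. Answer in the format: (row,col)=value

Answer: (0,1)=5

Derivation:
Step 1: ant0:(1,1)->N->(0,1) | ant1:(0,1)->E->(0,2)
  grid max=3 at (0,1)
Step 2: ant0:(0,1)->E->(0,2) | ant1:(0,2)->W->(0,1)
  grid max=4 at (0,1)
Step 3: ant0:(0,2)->W->(0,1) | ant1:(0,1)->E->(0,2)
  grid max=5 at (0,1)
Final grid:
  0 5 3 0
  0 0 0 0
  0 0 0 0
  0 0 0 0
Max pheromone 5 at (0,1)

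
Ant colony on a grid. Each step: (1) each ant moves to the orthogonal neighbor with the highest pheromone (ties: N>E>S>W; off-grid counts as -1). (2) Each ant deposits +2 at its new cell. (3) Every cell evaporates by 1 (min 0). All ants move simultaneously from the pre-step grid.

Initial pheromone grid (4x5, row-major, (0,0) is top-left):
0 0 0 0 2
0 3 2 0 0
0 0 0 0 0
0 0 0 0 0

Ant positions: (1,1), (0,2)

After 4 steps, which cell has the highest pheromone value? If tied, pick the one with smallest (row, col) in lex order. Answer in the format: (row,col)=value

Answer: (1,1)=7

Derivation:
Step 1: ant0:(1,1)->E->(1,2) | ant1:(0,2)->S->(1,2)
  grid max=5 at (1,2)
Step 2: ant0:(1,2)->W->(1,1) | ant1:(1,2)->W->(1,1)
  grid max=5 at (1,1)
Step 3: ant0:(1,1)->E->(1,2) | ant1:(1,1)->E->(1,2)
  grid max=7 at (1,2)
Step 4: ant0:(1,2)->W->(1,1) | ant1:(1,2)->W->(1,1)
  grid max=7 at (1,1)
Final grid:
  0 0 0 0 0
  0 7 6 0 0
  0 0 0 0 0
  0 0 0 0 0
Max pheromone 7 at (1,1)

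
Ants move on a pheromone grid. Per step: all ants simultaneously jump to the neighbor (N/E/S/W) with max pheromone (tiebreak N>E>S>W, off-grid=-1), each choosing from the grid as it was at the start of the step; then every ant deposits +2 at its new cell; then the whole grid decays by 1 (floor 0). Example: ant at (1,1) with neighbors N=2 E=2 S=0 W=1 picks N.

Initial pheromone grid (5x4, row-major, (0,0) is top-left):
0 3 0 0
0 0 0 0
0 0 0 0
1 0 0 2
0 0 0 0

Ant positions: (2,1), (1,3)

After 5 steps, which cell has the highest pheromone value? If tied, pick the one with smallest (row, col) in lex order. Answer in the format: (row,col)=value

Step 1: ant0:(2,1)->N->(1,1) | ant1:(1,3)->N->(0,3)
  grid max=2 at (0,1)
Step 2: ant0:(1,1)->N->(0,1) | ant1:(0,3)->S->(1,3)
  grid max=3 at (0,1)
Step 3: ant0:(0,1)->E->(0,2) | ant1:(1,3)->N->(0,3)
  grid max=2 at (0,1)
Step 4: ant0:(0,2)->W->(0,1) | ant1:(0,3)->W->(0,2)
  grid max=3 at (0,1)
Step 5: ant0:(0,1)->E->(0,2) | ant1:(0,2)->W->(0,1)
  grid max=4 at (0,1)
Final grid:
  0 4 3 0
  0 0 0 0
  0 0 0 0
  0 0 0 0
  0 0 0 0
Max pheromone 4 at (0,1)

Answer: (0,1)=4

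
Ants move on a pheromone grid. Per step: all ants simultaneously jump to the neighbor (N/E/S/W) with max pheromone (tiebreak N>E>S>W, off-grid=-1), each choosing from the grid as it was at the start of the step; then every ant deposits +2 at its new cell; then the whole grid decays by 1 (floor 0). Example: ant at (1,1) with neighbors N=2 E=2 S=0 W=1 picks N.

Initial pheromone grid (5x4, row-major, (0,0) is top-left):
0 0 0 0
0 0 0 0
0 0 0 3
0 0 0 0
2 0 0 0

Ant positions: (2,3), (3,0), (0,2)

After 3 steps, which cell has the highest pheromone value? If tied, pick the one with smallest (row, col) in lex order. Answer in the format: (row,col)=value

Answer: (2,3)=4

Derivation:
Step 1: ant0:(2,3)->N->(1,3) | ant1:(3,0)->S->(4,0) | ant2:(0,2)->E->(0,3)
  grid max=3 at (4,0)
Step 2: ant0:(1,3)->S->(2,3) | ant1:(4,0)->N->(3,0) | ant2:(0,3)->S->(1,3)
  grid max=3 at (2,3)
Step 3: ant0:(2,3)->N->(1,3) | ant1:(3,0)->S->(4,0) | ant2:(1,3)->S->(2,3)
  grid max=4 at (2,3)
Final grid:
  0 0 0 0
  0 0 0 3
  0 0 0 4
  0 0 0 0
  3 0 0 0
Max pheromone 4 at (2,3)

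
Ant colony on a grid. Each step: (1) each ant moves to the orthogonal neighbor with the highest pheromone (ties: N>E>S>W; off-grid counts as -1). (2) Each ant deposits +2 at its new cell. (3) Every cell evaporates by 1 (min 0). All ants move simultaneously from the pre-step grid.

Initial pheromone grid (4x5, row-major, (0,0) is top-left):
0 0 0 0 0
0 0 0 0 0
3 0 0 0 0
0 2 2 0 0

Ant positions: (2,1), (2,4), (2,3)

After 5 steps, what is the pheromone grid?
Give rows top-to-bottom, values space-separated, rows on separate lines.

After step 1: ants at (2,0),(1,4),(1,3)
  0 0 0 0 0
  0 0 0 1 1
  4 0 0 0 0
  0 1 1 0 0
After step 2: ants at (1,0),(1,3),(1,4)
  0 0 0 0 0
  1 0 0 2 2
  3 0 0 0 0
  0 0 0 0 0
After step 3: ants at (2,0),(1,4),(1,3)
  0 0 0 0 0
  0 0 0 3 3
  4 0 0 0 0
  0 0 0 0 0
After step 4: ants at (1,0),(1,3),(1,4)
  0 0 0 0 0
  1 0 0 4 4
  3 0 0 0 0
  0 0 0 0 0
After step 5: ants at (2,0),(1,4),(1,3)
  0 0 0 0 0
  0 0 0 5 5
  4 0 0 0 0
  0 0 0 0 0

0 0 0 0 0
0 0 0 5 5
4 0 0 0 0
0 0 0 0 0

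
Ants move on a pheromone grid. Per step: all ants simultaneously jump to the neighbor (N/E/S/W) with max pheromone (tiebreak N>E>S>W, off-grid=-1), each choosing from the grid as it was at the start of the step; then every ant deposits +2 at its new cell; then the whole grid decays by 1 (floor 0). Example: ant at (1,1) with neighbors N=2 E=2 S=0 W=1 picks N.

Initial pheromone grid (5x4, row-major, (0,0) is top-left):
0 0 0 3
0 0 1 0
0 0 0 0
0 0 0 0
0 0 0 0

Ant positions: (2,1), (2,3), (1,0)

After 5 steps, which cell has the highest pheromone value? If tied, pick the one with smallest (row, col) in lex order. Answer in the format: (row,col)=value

Step 1: ant0:(2,1)->N->(1,1) | ant1:(2,3)->N->(1,3) | ant2:(1,0)->N->(0,0)
  grid max=2 at (0,3)
Step 2: ant0:(1,1)->N->(0,1) | ant1:(1,3)->N->(0,3) | ant2:(0,0)->E->(0,1)
  grid max=3 at (0,1)
Step 3: ant0:(0,1)->E->(0,2) | ant1:(0,3)->S->(1,3) | ant2:(0,1)->E->(0,2)
  grid max=3 at (0,2)
Step 4: ant0:(0,2)->E->(0,3) | ant1:(1,3)->N->(0,3) | ant2:(0,2)->E->(0,3)
  grid max=7 at (0,3)
Step 5: ant0:(0,3)->W->(0,2) | ant1:(0,3)->W->(0,2) | ant2:(0,3)->W->(0,2)
  grid max=7 at (0,2)
Final grid:
  0 0 7 6
  0 0 0 0
  0 0 0 0
  0 0 0 0
  0 0 0 0
Max pheromone 7 at (0,2)

Answer: (0,2)=7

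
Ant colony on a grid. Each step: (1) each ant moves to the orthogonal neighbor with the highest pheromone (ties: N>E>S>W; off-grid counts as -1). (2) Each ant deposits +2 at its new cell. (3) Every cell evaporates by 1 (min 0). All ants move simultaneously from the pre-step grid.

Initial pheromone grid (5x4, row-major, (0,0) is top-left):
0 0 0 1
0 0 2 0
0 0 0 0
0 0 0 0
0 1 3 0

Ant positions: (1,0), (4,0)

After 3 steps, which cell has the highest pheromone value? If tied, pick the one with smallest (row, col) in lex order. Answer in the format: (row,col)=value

Answer: (4,1)=2

Derivation:
Step 1: ant0:(1,0)->N->(0,0) | ant1:(4,0)->E->(4,1)
  grid max=2 at (4,1)
Step 2: ant0:(0,0)->E->(0,1) | ant1:(4,1)->E->(4,2)
  grid max=3 at (4,2)
Step 3: ant0:(0,1)->E->(0,2) | ant1:(4,2)->W->(4,1)
  grid max=2 at (4,1)
Final grid:
  0 0 1 0
  0 0 0 0
  0 0 0 0
  0 0 0 0
  0 2 2 0
Max pheromone 2 at (4,1)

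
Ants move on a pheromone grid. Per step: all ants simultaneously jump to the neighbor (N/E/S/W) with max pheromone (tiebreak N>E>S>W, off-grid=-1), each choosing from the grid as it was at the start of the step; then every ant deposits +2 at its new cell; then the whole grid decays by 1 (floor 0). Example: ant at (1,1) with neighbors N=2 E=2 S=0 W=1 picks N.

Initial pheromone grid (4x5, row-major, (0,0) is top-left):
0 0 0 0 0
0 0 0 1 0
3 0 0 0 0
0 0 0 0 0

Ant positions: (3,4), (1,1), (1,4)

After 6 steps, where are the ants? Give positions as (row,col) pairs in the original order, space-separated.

Step 1: ant0:(3,4)->N->(2,4) | ant1:(1,1)->N->(0,1) | ant2:(1,4)->W->(1,3)
  grid max=2 at (1,3)
Step 2: ant0:(2,4)->N->(1,4) | ant1:(0,1)->E->(0,2) | ant2:(1,3)->N->(0,3)
  grid max=1 at (0,2)
Step 3: ant0:(1,4)->W->(1,3) | ant1:(0,2)->E->(0,3) | ant2:(0,3)->S->(1,3)
  grid max=4 at (1,3)
Step 4: ant0:(1,3)->N->(0,3) | ant1:(0,3)->S->(1,3) | ant2:(1,3)->N->(0,3)
  grid max=5 at (0,3)
Step 5: ant0:(0,3)->S->(1,3) | ant1:(1,3)->N->(0,3) | ant2:(0,3)->S->(1,3)
  grid max=8 at (1,3)
Step 6: ant0:(1,3)->N->(0,3) | ant1:(0,3)->S->(1,3) | ant2:(1,3)->N->(0,3)
  grid max=9 at (0,3)

(0,3) (1,3) (0,3)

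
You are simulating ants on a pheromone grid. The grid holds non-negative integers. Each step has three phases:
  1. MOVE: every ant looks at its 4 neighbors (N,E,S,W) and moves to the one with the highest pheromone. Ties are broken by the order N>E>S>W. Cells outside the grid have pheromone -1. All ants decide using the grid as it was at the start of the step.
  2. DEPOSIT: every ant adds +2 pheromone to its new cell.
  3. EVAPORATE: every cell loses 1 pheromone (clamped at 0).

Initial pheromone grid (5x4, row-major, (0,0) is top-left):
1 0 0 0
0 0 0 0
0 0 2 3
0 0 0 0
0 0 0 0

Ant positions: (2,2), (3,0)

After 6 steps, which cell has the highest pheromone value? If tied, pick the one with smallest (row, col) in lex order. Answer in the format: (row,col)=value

Step 1: ant0:(2,2)->E->(2,3) | ant1:(3,0)->N->(2,0)
  grid max=4 at (2,3)
Step 2: ant0:(2,3)->W->(2,2) | ant1:(2,0)->N->(1,0)
  grid max=3 at (2,3)
Step 3: ant0:(2,2)->E->(2,3) | ant1:(1,0)->N->(0,0)
  grid max=4 at (2,3)
Step 4: ant0:(2,3)->W->(2,2) | ant1:(0,0)->E->(0,1)
  grid max=3 at (2,3)
Step 5: ant0:(2,2)->E->(2,3) | ant1:(0,1)->E->(0,2)
  grid max=4 at (2,3)
Step 6: ant0:(2,3)->W->(2,2) | ant1:(0,2)->E->(0,3)
  grid max=3 at (2,3)
Final grid:
  0 0 0 1
  0 0 0 0
  0 0 2 3
  0 0 0 0
  0 0 0 0
Max pheromone 3 at (2,3)

Answer: (2,3)=3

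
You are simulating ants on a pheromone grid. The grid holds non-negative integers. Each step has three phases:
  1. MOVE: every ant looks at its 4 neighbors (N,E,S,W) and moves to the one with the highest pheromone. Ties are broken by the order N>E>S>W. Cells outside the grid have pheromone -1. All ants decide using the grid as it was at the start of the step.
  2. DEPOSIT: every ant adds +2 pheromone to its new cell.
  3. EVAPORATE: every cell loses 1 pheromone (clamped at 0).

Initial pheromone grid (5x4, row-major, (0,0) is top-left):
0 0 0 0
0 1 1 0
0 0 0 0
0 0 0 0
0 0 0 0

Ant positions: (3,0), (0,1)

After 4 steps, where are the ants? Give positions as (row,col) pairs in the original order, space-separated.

Step 1: ant0:(3,0)->N->(2,0) | ant1:(0,1)->S->(1,1)
  grid max=2 at (1,1)
Step 2: ant0:(2,0)->N->(1,0) | ant1:(1,1)->N->(0,1)
  grid max=1 at (0,1)
Step 3: ant0:(1,0)->E->(1,1) | ant1:(0,1)->S->(1,1)
  grid max=4 at (1,1)
Step 4: ant0:(1,1)->N->(0,1) | ant1:(1,1)->N->(0,1)
  grid max=3 at (0,1)

(0,1) (0,1)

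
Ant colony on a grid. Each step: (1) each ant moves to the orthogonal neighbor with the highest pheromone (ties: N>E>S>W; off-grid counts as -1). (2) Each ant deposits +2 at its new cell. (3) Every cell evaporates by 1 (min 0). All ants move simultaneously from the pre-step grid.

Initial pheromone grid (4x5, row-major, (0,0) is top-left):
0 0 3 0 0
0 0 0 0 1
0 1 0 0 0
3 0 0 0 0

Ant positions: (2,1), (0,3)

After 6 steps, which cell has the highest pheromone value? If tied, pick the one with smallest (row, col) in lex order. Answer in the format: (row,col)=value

Answer: (0,2)=7

Derivation:
Step 1: ant0:(2,1)->N->(1,1) | ant1:(0,3)->W->(0,2)
  grid max=4 at (0,2)
Step 2: ant0:(1,1)->N->(0,1) | ant1:(0,2)->E->(0,3)
  grid max=3 at (0,2)
Step 3: ant0:(0,1)->E->(0,2) | ant1:(0,3)->W->(0,2)
  grid max=6 at (0,2)
Step 4: ant0:(0,2)->E->(0,3) | ant1:(0,2)->E->(0,3)
  grid max=5 at (0,2)
Step 5: ant0:(0,3)->W->(0,2) | ant1:(0,3)->W->(0,2)
  grid max=8 at (0,2)
Step 6: ant0:(0,2)->E->(0,3) | ant1:(0,2)->E->(0,3)
  grid max=7 at (0,2)
Final grid:
  0 0 7 5 0
  0 0 0 0 0
  0 0 0 0 0
  0 0 0 0 0
Max pheromone 7 at (0,2)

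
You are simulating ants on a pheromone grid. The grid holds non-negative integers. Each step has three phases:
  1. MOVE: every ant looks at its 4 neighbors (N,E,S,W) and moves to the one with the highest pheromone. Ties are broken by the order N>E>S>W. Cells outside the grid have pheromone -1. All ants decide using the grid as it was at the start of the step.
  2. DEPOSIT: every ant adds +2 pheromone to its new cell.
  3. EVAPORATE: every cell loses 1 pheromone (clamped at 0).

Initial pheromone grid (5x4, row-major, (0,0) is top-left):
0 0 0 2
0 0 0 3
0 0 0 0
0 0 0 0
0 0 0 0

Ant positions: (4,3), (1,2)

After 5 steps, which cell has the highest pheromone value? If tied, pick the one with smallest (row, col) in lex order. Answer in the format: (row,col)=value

Answer: (1,3)=8

Derivation:
Step 1: ant0:(4,3)->N->(3,3) | ant1:(1,2)->E->(1,3)
  grid max=4 at (1,3)
Step 2: ant0:(3,3)->N->(2,3) | ant1:(1,3)->N->(0,3)
  grid max=3 at (1,3)
Step 3: ant0:(2,3)->N->(1,3) | ant1:(0,3)->S->(1,3)
  grid max=6 at (1,3)
Step 4: ant0:(1,3)->N->(0,3) | ant1:(1,3)->N->(0,3)
  grid max=5 at (1,3)
Step 5: ant0:(0,3)->S->(1,3) | ant1:(0,3)->S->(1,3)
  grid max=8 at (1,3)
Final grid:
  0 0 0 3
  0 0 0 8
  0 0 0 0
  0 0 0 0
  0 0 0 0
Max pheromone 8 at (1,3)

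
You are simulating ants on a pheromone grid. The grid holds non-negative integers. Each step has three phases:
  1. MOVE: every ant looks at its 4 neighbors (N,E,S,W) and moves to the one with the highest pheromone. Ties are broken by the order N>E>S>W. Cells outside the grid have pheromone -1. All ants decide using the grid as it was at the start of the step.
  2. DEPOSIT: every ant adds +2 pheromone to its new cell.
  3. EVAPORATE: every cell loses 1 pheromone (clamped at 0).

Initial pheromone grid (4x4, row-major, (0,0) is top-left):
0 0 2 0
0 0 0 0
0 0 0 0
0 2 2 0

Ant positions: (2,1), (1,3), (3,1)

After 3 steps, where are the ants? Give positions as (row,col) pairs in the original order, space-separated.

Step 1: ant0:(2,1)->S->(3,1) | ant1:(1,3)->N->(0,3) | ant2:(3,1)->E->(3,2)
  grid max=3 at (3,1)
Step 2: ant0:(3,1)->E->(3,2) | ant1:(0,3)->W->(0,2) | ant2:(3,2)->W->(3,1)
  grid max=4 at (3,1)
Step 3: ant0:(3,2)->W->(3,1) | ant1:(0,2)->E->(0,3) | ant2:(3,1)->E->(3,2)
  grid max=5 at (3,1)

(3,1) (0,3) (3,2)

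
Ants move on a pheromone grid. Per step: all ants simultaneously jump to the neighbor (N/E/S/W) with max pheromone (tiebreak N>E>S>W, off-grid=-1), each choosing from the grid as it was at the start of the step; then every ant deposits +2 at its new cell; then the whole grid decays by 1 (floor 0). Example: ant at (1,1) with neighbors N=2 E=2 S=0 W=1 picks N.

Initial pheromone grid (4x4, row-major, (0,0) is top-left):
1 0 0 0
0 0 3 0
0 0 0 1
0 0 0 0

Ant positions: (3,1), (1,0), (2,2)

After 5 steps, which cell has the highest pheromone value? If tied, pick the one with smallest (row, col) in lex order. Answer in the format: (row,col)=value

Step 1: ant0:(3,1)->N->(2,1) | ant1:(1,0)->N->(0,0) | ant2:(2,2)->N->(1,2)
  grid max=4 at (1,2)
Step 2: ant0:(2,1)->N->(1,1) | ant1:(0,0)->E->(0,1) | ant2:(1,2)->N->(0,2)
  grid max=3 at (1,2)
Step 3: ant0:(1,1)->E->(1,2) | ant1:(0,1)->E->(0,2) | ant2:(0,2)->S->(1,2)
  grid max=6 at (1,2)
Step 4: ant0:(1,2)->N->(0,2) | ant1:(0,2)->S->(1,2) | ant2:(1,2)->N->(0,2)
  grid max=7 at (1,2)
Step 5: ant0:(0,2)->S->(1,2) | ant1:(1,2)->N->(0,2) | ant2:(0,2)->S->(1,2)
  grid max=10 at (1,2)
Final grid:
  0 0 6 0
  0 0 10 0
  0 0 0 0
  0 0 0 0
Max pheromone 10 at (1,2)

Answer: (1,2)=10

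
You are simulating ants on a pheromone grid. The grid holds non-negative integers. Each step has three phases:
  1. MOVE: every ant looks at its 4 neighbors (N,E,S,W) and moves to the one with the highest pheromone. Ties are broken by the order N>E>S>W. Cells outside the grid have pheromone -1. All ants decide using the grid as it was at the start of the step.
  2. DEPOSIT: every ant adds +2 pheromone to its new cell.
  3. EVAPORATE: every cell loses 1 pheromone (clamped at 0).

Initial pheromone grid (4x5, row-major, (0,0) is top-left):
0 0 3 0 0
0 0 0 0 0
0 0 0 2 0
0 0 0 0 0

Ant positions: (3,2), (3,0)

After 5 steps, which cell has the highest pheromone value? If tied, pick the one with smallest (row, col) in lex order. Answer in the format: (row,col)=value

Answer: (0,2)=1

Derivation:
Step 1: ant0:(3,2)->N->(2,2) | ant1:(3,0)->N->(2,0)
  grid max=2 at (0,2)
Step 2: ant0:(2,2)->E->(2,3) | ant1:(2,0)->N->(1,0)
  grid max=2 at (2,3)
Step 3: ant0:(2,3)->N->(1,3) | ant1:(1,0)->N->(0,0)
  grid max=1 at (0,0)
Step 4: ant0:(1,3)->S->(2,3) | ant1:(0,0)->E->(0,1)
  grid max=2 at (2,3)
Step 5: ant0:(2,3)->N->(1,3) | ant1:(0,1)->E->(0,2)
  grid max=1 at (0,2)
Final grid:
  0 0 1 0 0
  0 0 0 1 0
  0 0 0 1 0
  0 0 0 0 0
Max pheromone 1 at (0,2)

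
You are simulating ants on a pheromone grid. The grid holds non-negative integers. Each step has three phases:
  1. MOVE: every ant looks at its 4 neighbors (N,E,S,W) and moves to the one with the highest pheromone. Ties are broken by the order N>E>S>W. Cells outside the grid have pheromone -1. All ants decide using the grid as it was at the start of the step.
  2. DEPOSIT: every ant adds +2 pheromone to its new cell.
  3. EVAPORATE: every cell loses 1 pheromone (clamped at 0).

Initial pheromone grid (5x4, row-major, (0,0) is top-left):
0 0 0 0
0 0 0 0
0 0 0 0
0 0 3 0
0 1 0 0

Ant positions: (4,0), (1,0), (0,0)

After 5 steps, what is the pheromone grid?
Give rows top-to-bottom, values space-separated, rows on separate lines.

After step 1: ants at (4,1),(0,0),(0,1)
  1 1 0 0
  0 0 0 0
  0 0 0 0
  0 0 2 0
  0 2 0 0
After step 2: ants at (3,1),(0,1),(0,0)
  2 2 0 0
  0 0 0 0
  0 0 0 0
  0 1 1 0
  0 1 0 0
After step 3: ants at (3,2),(0,0),(0,1)
  3 3 0 0
  0 0 0 0
  0 0 0 0
  0 0 2 0
  0 0 0 0
After step 4: ants at (2,2),(0,1),(0,0)
  4 4 0 0
  0 0 0 0
  0 0 1 0
  0 0 1 0
  0 0 0 0
After step 5: ants at (3,2),(0,0),(0,1)
  5 5 0 0
  0 0 0 0
  0 0 0 0
  0 0 2 0
  0 0 0 0

5 5 0 0
0 0 0 0
0 0 0 0
0 0 2 0
0 0 0 0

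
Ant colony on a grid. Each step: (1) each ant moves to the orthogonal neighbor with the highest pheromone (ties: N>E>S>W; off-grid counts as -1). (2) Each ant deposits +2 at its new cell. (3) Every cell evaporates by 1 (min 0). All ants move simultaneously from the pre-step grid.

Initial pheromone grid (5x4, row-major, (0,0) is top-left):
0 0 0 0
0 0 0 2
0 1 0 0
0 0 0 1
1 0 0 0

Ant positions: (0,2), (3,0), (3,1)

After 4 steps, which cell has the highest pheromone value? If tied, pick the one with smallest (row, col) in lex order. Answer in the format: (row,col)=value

Answer: (1,3)=2

Derivation:
Step 1: ant0:(0,2)->E->(0,3) | ant1:(3,0)->S->(4,0) | ant2:(3,1)->N->(2,1)
  grid max=2 at (2,1)
Step 2: ant0:(0,3)->S->(1,3) | ant1:(4,0)->N->(3,0) | ant2:(2,1)->N->(1,1)
  grid max=2 at (1,3)
Step 3: ant0:(1,3)->N->(0,3) | ant1:(3,0)->S->(4,0) | ant2:(1,1)->S->(2,1)
  grid max=2 at (2,1)
Step 4: ant0:(0,3)->S->(1,3) | ant1:(4,0)->N->(3,0) | ant2:(2,1)->N->(1,1)
  grid max=2 at (1,3)
Final grid:
  0 0 0 0
  0 1 0 2
  0 1 0 0
  1 0 0 0
  1 0 0 0
Max pheromone 2 at (1,3)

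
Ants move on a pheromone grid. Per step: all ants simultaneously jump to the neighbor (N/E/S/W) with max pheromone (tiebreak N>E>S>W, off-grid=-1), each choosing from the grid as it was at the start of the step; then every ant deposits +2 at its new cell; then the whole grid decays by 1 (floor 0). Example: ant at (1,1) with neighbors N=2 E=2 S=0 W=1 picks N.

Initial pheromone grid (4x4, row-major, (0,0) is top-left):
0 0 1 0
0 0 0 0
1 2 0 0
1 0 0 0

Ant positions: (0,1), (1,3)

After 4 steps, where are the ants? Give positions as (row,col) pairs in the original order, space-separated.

Step 1: ant0:(0,1)->E->(0,2) | ant1:(1,3)->N->(0,3)
  grid max=2 at (0,2)
Step 2: ant0:(0,2)->E->(0,3) | ant1:(0,3)->W->(0,2)
  grid max=3 at (0,2)
Step 3: ant0:(0,3)->W->(0,2) | ant1:(0,2)->E->(0,3)
  grid max=4 at (0,2)
Step 4: ant0:(0,2)->E->(0,3) | ant1:(0,3)->W->(0,2)
  grid max=5 at (0,2)

(0,3) (0,2)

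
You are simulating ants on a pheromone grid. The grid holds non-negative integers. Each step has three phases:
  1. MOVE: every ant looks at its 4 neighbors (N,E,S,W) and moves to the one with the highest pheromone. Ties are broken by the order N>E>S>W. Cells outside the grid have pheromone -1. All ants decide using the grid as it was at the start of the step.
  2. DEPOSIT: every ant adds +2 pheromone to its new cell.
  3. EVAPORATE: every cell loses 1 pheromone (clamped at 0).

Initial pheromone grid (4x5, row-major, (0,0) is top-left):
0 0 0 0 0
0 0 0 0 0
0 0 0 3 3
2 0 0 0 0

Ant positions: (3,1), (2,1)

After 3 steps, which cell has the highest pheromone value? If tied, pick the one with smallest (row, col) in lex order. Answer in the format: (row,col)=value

Step 1: ant0:(3,1)->W->(3,0) | ant1:(2,1)->N->(1,1)
  grid max=3 at (3,0)
Step 2: ant0:(3,0)->N->(2,0) | ant1:(1,1)->N->(0,1)
  grid max=2 at (3,0)
Step 3: ant0:(2,0)->S->(3,0) | ant1:(0,1)->E->(0,2)
  grid max=3 at (3,0)
Final grid:
  0 0 1 0 0
  0 0 0 0 0
  0 0 0 0 0
  3 0 0 0 0
Max pheromone 3 at (3,0)

Answer: (3,0)=3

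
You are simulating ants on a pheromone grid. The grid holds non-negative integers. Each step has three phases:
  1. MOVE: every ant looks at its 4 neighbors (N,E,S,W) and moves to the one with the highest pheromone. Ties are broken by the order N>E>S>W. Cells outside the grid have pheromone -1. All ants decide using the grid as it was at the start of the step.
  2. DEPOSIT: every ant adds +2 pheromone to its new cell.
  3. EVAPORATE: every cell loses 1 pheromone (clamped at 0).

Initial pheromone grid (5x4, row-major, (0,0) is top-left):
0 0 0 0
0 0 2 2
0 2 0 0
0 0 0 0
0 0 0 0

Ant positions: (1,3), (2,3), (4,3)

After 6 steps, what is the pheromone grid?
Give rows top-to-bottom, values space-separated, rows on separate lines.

After step 1: ants at (1,2),(1,3),(3,3)
  0 0 0 0
  0 0 3 3
  0 1 0 0
  0 0 0 1
  0 0 0 0
After step 2: ants at (1,3),(1,2),(2,3)
  0 0 0 0
  0 0 4 4
  0 0 0 1
  0 0 0 0
  0 0 0 0
After step 3: ants at (1,2),(1,3),(1,3)
  0 0 0 0
  0 0 5 7
  0 0 0 0
  0 0 0 0
  0 0 0 0
After step 4: ants at (1,3),(1,2),(1,2)
  0 0 0 0
  0 0 8 8
  0 0 0 0
  0 0 0 0
  0 0 0 0
After step 5: ants at (1,2),(1,3),(1,3)
  0 0 0 0
  0 0 9 11
  0 0 0 0
  0 0 0 0
  0 0 0 0
After step 6: ants at (1,3),(1,2),(1,2)
  0 0 0 0
  0 0 12 12
  0 0 0 0
  0 0 0 0
  0 0 0 0

0 0 0 0
0 0 12 12
0 0 0 0
0 0 0 0
0 0 0 0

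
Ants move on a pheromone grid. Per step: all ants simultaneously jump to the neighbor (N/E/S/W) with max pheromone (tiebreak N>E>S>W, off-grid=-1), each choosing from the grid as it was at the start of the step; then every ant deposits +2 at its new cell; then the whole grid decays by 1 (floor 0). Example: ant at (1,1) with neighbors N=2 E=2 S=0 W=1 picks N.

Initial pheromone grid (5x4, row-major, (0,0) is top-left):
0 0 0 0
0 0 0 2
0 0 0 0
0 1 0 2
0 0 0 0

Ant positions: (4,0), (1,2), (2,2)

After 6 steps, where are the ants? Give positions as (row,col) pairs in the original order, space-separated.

Step 1: ant0:(4,0)->N->(3,0) | ant1:(1,2)->E->(1,3) | ant2:(2,2)->N->(1,2)
  grid max=3 at (1,3)
Step 2: ant0:(3,0)->N->(2,0) | ant1:(1,3)->W->(1,2) | ant2:(1,2)->E->(1,3)
  grid max=4 at (1,3)
Step 3: ant0:(2,0)->N->(1,0) | ant1:(1,2)->E->(1,3) | ant2:(1,3)->W->(1,2)
  grid max=5 at (1,3)
Step 4: ant0:(1,0)->N->(0,0) | ant1:(1,3)->W->(1,2) | ant2:(1,2)->E->(1,3)
  grid max=6 at (1,3)
Step 5: ant0:(0,0)->E->(0,1) | ant1:(1,2)->E->(1,3) | ant2:(1,3)->W->(1,2)
  grid max=7 at (1,3)
Step 6: ant0:(0,1)->E->(0,2) | ant1:(1,3)->W->(1,2) | ant2:(1,2)->E->(1,3)
  grid max=8 at (1,3)

(0,2) (1,2) (1,3)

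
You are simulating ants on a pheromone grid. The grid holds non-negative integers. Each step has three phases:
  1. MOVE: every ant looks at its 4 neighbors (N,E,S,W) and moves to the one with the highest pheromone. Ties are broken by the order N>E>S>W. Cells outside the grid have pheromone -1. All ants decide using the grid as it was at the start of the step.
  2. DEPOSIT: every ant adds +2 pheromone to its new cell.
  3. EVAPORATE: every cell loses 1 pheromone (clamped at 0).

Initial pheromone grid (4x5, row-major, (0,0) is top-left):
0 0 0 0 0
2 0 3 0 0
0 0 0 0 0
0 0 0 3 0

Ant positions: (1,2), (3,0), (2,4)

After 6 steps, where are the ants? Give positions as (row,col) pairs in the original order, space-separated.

Step 1: ant0:(1,2)->N->(0,2) | ant1:(3,0)->N->(2,0) | ant2:(2,4)->N->(1,4)
  grid max=2 at (1,2)
Step 2: ant0:(0,2)->S->(1,2) | ant1:(2,0)->N->(1,0) | ant2:(1,4)->N->(0,4)
  grid max=3 at (1,2)
Step 3: ant0:(1,2)->N->(0,2) | ant1:(1,0)->N->(0,0) | ant2:(0,4)->S->(1,4)
  grid max=2 at (1,2)
Step 4: ant0:(0,2)->S->(1,2) | ant1:(0,0)->S->(1,0) | ant2:(1,4)->N->(0,4)
  grid max=3 at (1,2)
Step 5: ant0:(1,2)->N->(0,2) | ant1:(1,0)->N->(0,0) | ant2:(0,4)->S->(1,4)
  grid max=2 at (1,2)
Step 6: ant0:(0,2)->S->(1,2) | ant1:(0,0)->S->(1,0) | ant2:(1,4)->N->(0,4)
  grid max=3 at (1,2)

(1,2) (1,0) (0,4)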